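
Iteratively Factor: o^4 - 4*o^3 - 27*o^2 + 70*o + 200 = (o - 5)*(o^3 + o^2 - 22*o - 40) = (o - 5)*(o + 2)*(o^2 - o - 20) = (o - 5)^2*(o + 2)*(o + 4)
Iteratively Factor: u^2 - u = (u - 1)*(u)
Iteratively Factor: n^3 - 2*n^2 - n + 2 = (n - 1)*(n^2 - n - 2) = (n - 1)*(n + 1)*(n - 2)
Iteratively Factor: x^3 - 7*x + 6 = (x - 2)*(x^2 + 2*x - 3) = (x - 2)*(x + 3)*(x - 1)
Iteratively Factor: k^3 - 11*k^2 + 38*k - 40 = (k - 2)*(k^2 - 9*k + 20) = (k - 5)*(k - 2)*(k - 4)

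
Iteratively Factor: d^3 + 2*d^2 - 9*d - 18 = (d - 3)*(d^2 + 5*d + 6) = (d - 3)*(d + 3)*(d + 2)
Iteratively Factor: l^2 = (l)*(l)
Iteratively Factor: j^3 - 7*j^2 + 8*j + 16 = (j - 4)*(j^2 - 3*j - 4) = (j - 4)^2*(j + 1)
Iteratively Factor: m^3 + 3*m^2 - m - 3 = (m - 1)*(m^2 + 4*m + 3) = (m - 1)*(m + 3)*(m + 1)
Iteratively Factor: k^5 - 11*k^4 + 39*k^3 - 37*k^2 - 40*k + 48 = (k - 3)*(k^4 - 8*k^3 + 15*k^2 + 8*k - 16) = (k - 4)*(k - 3)*(k^3 - 4*k^2 - k + 4) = (k - 4)*(k - 3)*(k + 1)*(k^2 - 5*k + 4) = (k - 4)^2*(k - 3)*(k + 1)*(k - 1)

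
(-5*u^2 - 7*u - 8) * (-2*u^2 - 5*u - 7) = 10*u^4 + 39*u^3 + 86*u^2 + 89*u + 56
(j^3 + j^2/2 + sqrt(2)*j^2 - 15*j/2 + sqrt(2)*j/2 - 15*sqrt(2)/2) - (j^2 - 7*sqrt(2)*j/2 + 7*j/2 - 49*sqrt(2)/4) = j^3 - j^2/2 + sqrt(2)*j^2 - 11*j + 4*sqrt(2)*j + 19*sqrt(2)/4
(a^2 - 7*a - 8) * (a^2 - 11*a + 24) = a^4 - 18*a^3 + 93*a^2 - 80*a - 192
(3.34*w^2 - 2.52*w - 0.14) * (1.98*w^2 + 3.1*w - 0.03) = 6.6132*w^4 + 5.3644*w^3 - 8.1894*w^2 - 0.3584*w + 0.0042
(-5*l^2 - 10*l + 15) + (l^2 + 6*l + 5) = -4*l^2 - 4*l + 20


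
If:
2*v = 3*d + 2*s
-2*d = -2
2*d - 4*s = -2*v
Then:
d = 1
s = 5/2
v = 4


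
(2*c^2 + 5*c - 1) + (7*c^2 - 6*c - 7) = 9*c^2 - c - 8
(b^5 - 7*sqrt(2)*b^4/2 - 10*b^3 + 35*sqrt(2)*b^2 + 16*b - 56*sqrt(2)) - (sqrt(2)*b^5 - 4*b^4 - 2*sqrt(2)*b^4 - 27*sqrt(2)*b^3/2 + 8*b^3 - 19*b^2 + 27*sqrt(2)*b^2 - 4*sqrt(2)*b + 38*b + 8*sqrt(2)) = -sqrt(2)*b^5 + b^5 - 3*sqrt(2)*b^4/2 + 4*b^4 - 18*b^3 + 27*sqrt(2)*b^3/2 + 8*sqrt(2)*b^2 + 19*b^2 - 22*b + 4*sqrt(2)*b - 64*sqrt(2)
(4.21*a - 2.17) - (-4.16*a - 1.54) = 8.37*a - 0.63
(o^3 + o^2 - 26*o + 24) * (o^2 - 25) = o^5 + o^4 - 51*o^3 - o^2 + 650*o - 600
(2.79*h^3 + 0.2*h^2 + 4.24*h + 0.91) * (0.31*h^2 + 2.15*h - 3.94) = 0.8649*h^5 + 6.0605*h^4 - 9.2482*h^3 + 8.6101*h^2 - 14.7491*h - 3.5854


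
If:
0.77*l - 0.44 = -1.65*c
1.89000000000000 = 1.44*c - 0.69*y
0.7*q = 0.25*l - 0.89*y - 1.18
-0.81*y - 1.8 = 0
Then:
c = 0.25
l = 0.04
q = 1.15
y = -2.22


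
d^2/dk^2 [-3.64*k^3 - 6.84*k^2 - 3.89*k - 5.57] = -21.84*k - 13.68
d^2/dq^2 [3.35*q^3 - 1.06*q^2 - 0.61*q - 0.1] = 20.1*q - 2.12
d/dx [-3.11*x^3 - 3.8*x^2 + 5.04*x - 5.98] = -9.33*x^2 - 7.6*x + 5.04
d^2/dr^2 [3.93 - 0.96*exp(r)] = -0.96*exp(r)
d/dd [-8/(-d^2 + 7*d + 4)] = 8*(7 - 2*d)/(-d^2 + 7*d + 4)^2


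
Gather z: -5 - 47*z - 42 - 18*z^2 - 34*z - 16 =-18*z^2 - 81*z - 63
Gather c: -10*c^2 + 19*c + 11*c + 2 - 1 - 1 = -10*c^2 + 30*c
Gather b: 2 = 2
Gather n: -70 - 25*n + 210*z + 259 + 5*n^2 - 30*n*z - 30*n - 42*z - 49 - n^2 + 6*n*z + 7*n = 4*n^2 + n*(-24*z - 48) + 168*z + 140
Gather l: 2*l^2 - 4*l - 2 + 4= 2*l^2 - 4*l + 2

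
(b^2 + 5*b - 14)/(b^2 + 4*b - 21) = (b - 2)/(b - 3)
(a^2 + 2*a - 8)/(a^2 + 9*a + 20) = (a - 2)/(a + 5)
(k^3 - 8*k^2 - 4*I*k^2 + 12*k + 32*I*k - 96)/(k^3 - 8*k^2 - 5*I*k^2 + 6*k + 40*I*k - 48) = (k + 2*I)/(k + I)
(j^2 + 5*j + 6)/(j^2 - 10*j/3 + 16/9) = 9*(j^2 + 5*j + 6)/(9*j^2 - 30*j + 16)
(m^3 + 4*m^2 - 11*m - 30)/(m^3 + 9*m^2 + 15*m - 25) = (m^2 - m - 6)/(m^2 + 4*m - 5)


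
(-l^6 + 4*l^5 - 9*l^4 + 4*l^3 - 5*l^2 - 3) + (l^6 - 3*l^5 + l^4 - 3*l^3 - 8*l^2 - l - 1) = l^5 - 8*l^4 + l^3 - 13*l^2 - l - 4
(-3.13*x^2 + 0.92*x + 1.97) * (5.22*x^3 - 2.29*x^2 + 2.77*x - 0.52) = -16.3386*x^5 + 11.9701*x^4 - 0.493500000000001*x^3 - 0.3353*x^2 + 4.9785*x - 1.0244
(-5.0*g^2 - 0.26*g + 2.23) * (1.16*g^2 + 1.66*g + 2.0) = -5.8*g^4 - 8.6016*g^3 - 7.8448*g^2 + 3.1818*g + 4.46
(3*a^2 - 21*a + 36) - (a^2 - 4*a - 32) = 2*a^2 - 17*a + 68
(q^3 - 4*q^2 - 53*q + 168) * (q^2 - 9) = q^5 - 4*q^4 - 62*q^3 + 204*q^2 + 477*q - 1512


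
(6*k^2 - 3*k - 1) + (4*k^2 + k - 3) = 10*k^2 - 2*k - 4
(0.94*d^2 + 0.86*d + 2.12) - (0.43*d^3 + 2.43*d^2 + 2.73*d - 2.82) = -0.43*d^3 - 1.49*d^2 - 1.87*d + 4.94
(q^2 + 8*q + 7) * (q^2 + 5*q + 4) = q^4 + 13*q^3 + 51*q^2 + 67*q + 28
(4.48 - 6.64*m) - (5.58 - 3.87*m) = -2.77*m - 1.1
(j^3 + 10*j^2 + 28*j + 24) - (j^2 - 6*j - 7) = j^3 + 9*j^2 + 34*j + 31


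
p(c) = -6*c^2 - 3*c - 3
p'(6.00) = -75.00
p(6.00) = -237.00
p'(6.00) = -75.00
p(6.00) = -237.00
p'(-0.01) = -2.88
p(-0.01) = -2.97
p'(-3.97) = 44.64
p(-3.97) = -85.66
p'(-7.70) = 89.40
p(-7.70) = -335.64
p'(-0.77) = 6.24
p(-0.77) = -4.25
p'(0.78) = -12.36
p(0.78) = -8.99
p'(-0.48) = 2.76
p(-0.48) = -2.94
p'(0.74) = -11.88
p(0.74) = -8.51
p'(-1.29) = 12.48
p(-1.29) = -9.11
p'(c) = -12*c - 3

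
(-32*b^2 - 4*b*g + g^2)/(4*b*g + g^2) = (-8*b + g)/g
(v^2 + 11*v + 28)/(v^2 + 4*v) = (v + 7)/v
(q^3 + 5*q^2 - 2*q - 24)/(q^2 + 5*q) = (q^3 + 5*q^2 - 2*q - 24)/(q*(q + 5))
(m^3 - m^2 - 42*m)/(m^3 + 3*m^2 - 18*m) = (m - 7)/(m - 3)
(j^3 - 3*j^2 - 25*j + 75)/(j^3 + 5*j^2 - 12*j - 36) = (j^2 - 25)/(j^2 + 8*j + 12)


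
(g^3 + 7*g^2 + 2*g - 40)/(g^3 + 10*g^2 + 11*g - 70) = (g + 4)/(g + 7)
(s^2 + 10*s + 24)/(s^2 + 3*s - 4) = (s + 6)/(s - 1)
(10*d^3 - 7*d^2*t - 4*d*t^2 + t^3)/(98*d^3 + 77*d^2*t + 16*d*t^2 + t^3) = (5*d^2 - 6*d*t + t^2)/(49*d^2 + 14*d*t + t^2)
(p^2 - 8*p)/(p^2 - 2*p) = (p - 8)/(p - 2)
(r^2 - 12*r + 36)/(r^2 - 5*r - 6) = (r - 6)/(r + 1)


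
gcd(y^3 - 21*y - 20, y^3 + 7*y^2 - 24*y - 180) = y - 5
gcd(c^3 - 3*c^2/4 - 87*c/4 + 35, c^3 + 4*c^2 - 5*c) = c + 5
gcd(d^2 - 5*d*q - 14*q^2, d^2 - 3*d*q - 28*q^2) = -d + 7*q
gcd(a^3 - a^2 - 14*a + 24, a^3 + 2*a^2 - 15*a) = a - 3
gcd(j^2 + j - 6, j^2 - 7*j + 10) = j - 2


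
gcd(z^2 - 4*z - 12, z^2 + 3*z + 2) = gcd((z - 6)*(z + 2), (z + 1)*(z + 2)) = z + 2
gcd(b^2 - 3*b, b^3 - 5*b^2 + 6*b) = b^2 - 3*b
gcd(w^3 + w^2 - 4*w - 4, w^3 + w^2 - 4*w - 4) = w^3 + w^2 - 4*w - 4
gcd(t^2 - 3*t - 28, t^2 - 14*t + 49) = t - 7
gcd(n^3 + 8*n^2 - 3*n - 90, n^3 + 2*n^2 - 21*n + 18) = n^2 + 3*n - 18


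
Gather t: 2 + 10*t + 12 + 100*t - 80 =110*t - 66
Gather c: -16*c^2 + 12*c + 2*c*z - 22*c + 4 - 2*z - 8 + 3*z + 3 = -16*c^2 + c*(2*z - 10) + z - 1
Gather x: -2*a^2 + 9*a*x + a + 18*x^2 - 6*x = -2*a^2 + a + 18*x^2 + x*(9*a - 6)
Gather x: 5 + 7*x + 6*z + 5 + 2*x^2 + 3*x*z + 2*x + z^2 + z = 2*x^2 + x*(3*z + 9) + z^2 + 7*z + 10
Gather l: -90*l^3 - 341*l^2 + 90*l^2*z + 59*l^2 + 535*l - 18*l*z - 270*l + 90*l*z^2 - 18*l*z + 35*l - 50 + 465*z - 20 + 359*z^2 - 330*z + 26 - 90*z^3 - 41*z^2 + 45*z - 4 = -90*l^3 + l^2*(90*z - 282) + l*(90*z^2 - 36*z + 300) - 90*z^3 + 318*z^2 + 180*z - 48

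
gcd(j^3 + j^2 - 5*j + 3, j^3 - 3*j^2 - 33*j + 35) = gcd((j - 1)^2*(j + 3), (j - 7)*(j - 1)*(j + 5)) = j - 1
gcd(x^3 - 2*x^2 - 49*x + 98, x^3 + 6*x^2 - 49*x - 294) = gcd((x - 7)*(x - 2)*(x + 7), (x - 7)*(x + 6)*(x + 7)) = x^2 - 49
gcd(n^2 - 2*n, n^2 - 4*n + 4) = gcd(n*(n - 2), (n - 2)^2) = n - 2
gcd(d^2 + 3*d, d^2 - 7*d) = d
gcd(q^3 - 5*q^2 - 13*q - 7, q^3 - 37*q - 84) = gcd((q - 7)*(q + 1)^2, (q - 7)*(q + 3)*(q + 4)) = q - 7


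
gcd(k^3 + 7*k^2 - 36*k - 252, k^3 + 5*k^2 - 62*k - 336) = k^2 + 13*k + 42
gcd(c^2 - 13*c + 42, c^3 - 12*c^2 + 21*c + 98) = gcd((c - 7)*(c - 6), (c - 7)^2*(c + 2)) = c - 7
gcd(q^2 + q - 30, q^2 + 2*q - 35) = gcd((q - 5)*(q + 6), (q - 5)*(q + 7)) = q - 5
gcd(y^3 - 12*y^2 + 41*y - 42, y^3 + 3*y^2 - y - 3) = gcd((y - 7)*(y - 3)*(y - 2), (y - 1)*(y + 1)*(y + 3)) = 1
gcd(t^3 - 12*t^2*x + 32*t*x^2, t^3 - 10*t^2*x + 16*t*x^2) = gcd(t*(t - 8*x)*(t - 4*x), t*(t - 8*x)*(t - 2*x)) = -t^2 + 8*t*x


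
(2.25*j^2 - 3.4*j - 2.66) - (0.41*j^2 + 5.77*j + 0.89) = 1.84*j^2 - 9.17*j - 3.55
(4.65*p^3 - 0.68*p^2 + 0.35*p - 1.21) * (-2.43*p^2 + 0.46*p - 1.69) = -11.2995*p^5 + 3.7914*p^4 - 9.0218*p^3 + 4.2505*p^2 - 1.1481*p + 2.0449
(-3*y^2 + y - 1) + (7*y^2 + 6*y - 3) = 4*y^2 + 7*y - 4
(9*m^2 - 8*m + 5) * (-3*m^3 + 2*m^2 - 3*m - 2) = -27*m^5 + 42*m^4 - 58*m^3 + 16*m^2 + m - 10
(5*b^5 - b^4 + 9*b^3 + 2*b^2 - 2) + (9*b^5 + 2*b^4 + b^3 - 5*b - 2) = 14*b^5 + b^4 + 10*b^3 + 2*b^2 - 5*b - 4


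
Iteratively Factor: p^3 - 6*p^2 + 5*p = (p - 5)*(p^2 - p) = (p - 5)*(p - 1)*(p)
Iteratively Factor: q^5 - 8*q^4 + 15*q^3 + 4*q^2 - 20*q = (q - 2)*(q^4 - 6*q^3 + 3*q^2 + 10*q) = (q - 5)*(q - 2)*(q^3 - q^2 - 2*q) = q*(q - 5)*(q - 2)*(q^2 - q - 2) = q*(q - 5)*(q - 2)*(q + 1)*(q - 2)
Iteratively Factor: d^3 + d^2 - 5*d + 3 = (d + 3)*(d^2 - 2*d + 1) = (d - 1)*(d + 3)*(d - 1)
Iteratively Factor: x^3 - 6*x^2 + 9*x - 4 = (x - 1)*(x^2 - 5*x + 4) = (x - 4)*(x - 1)*(x - 1)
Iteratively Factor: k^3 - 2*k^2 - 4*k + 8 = (k + 2)*(k^2 - 4*k + 4) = (k - 2)*(k + 2)*(k - 2)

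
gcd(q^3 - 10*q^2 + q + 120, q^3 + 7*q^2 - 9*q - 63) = q + 3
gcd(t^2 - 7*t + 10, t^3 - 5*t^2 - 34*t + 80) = t - 2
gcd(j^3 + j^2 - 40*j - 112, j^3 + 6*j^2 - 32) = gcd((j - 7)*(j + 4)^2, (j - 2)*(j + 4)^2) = j^2 + 8*j + 16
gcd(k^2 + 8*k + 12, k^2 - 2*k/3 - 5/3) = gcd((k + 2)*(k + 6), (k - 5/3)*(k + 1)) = 1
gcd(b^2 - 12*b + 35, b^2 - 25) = b - 5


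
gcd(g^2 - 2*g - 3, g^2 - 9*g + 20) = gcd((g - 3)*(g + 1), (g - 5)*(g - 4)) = 1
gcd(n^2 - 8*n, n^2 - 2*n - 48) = n - 8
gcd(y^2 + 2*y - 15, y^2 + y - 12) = y - 3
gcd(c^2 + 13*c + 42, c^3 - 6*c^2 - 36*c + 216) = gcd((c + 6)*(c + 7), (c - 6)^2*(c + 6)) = c + 6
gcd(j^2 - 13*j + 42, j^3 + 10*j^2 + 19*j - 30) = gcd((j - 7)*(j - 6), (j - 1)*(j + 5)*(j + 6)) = 1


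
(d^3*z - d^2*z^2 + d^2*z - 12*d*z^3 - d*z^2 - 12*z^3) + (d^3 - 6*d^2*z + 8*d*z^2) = d^3*z + d^3 - d^2*z^2 - 5*d^2*z - 12*d*z^3 + 7*d*z^2 - 12*z^3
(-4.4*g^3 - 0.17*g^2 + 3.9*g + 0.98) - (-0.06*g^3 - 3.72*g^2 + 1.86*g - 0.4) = -4.34*g^3 + 3.55*g^2 + 2.04*g + 1.38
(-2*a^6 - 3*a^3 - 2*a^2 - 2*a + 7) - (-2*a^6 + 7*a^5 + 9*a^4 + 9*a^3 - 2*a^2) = -7*a^5 - 9*a^4 - 12*a^3 - 2*a + 7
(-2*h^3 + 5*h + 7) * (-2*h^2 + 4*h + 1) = 4*h^5 - 8*h^4 - 12*h^3 + 6*h^2 + 33*h + 7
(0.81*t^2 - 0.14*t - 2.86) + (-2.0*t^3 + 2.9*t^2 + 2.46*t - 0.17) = -2.0*t^3 + 3.71*t^2 + 2.32*t - 3.03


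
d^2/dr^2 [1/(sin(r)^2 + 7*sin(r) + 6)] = (-4*sin(r)^3 - 17*sin(r)^2 - 2*sin(r) + 86)/((sin(r) + 1)^2*(sin(r) + 6)^3)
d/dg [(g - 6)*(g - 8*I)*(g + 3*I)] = 3*g^2 + g*(-12 - 10*I) + 24 + 30*I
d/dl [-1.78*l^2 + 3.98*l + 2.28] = 3.98 - 3.56*l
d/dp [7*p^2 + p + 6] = 14*p + 1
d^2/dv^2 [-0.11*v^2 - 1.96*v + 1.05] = -0.220000000000000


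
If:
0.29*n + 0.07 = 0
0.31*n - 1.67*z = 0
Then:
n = -0.24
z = -0.04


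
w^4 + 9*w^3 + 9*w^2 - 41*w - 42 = (w - 2)*(w + 1)*(w + 3)*(w + 7)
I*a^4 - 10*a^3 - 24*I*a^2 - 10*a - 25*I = (a + I)*(a + 5*I)^2*(I*a + 1)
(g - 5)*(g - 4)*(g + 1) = g^3 - 8*g^2 + 11*g + 20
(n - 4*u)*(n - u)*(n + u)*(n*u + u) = n^4*u - 4*n^3*u^2 + n^3*u - n^2*u^3 - 4*n^2*u^2 + 4*n*u^4 - n*u^3 + 4*u^4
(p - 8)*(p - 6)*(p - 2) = p^3 - 16*p^2 + 76*p - 96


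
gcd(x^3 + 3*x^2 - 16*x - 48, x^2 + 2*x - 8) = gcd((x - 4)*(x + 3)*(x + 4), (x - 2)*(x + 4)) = x + 4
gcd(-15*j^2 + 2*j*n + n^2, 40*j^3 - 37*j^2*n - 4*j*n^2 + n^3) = 5*j + n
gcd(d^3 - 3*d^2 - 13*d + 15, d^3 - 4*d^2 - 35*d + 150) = d - 5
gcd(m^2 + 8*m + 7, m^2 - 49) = m + 7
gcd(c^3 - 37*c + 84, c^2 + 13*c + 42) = c + 7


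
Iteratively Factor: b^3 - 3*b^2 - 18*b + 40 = (b - 2)*(b^2 - b - 20) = (b - 5)*(b - 2)*(b + 4)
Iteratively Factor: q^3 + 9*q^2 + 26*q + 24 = (q + 3)*(q^2 + 6*q + 8) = (q + 2)*(q + 3)*(q + 4)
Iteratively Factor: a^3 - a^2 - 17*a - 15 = (a + 3)*(a^2 - 4*a - 5) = (a + 1)*(a + 3)*(a - 5)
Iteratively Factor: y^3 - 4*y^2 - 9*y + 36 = (y + 3)*(y^2 - 7*y + 12) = (y - 3)*(y + 3)*(y - 4)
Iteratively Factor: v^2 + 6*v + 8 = (v + 4)*(v + 2)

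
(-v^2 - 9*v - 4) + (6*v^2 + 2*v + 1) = 5*v^2 - 7*v - 3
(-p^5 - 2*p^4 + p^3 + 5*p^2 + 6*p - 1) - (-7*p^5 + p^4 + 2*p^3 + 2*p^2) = 6*p^5 - 3*p^4 - p^3 + 3*p^2 + 6*p - 1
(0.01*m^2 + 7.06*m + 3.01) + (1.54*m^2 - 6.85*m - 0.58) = 1.55*m^2 + 0.21*m + 2.43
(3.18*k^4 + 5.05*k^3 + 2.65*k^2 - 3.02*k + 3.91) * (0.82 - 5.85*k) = -18.603*k^5 - 26.9349*k^4 - 11.3615*k^3 + 19.84*k^2 - 25.3499*k + 3.2062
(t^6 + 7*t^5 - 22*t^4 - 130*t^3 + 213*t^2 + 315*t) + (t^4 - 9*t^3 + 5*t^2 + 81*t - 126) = t^6 + 7*t^5 - 21*t^4 - 139*t^3 + 218*t^2 + 396*t - 126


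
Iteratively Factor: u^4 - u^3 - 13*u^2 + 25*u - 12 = (u - 1)*(u^3 - 13*u + 12) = (u - 3)*(u - 1)*(u^2 + 3*u - 4) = (u - 3)*(u - 1)^2*(u + 4)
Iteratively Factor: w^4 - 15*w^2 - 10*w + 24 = (w - 1)*(w^3 + w^2 - 14*w - 24) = (w - 1)*(w + 2)*(w^2 - w - 12) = (w - 1)*(w + 2)*(w + 3)*(w - 4)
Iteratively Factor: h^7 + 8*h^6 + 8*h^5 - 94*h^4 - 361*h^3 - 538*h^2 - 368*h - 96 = (h + 4)*(h^6 + 4*h^5 - 8*h^4 - 62*h^3 - 113*h^2 - 86*h - 24) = (h + 3)*(h + 4)*(h^5 + h^4 - 11*h^3 - 29*h^2 - 26*h - 8) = (h + 1)*(h + 3)*(h + 4)*(h^4 - 11*h^2 - 18*h - 8) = (h + 1)^2*(h + 3)*(h + 4)*(h^3 - h^2 - 10*h - 8) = (h - 4)*(h + 1)^2*(h + 3)*(h + 4)*(h^2 + 3*h + 2) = (h - 4)*(h + 1)^3*(h + 3)*(h + 4)*(h + 2)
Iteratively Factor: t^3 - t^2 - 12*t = (t + 3)*(t^2 - 4*t) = t*(t + 3)*(t - 4)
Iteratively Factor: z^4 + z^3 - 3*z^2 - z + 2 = (z - 1)*(z^3 + 2*z^2 - z - 2) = (z - 1)*(z + 1)*(z^2 + z - 2) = (z - 1)*(z + 1)*(z + 2)*(z - 1)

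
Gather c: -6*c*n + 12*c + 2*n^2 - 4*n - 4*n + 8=c*(12 - 6*n) + 2*n^2 - 8*n + 8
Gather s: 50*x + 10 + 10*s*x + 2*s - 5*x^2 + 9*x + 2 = s*(10*x + 2) - 5*x^2 + 59*x + 12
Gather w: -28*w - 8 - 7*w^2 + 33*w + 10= -7*w^2 + 5*w + 2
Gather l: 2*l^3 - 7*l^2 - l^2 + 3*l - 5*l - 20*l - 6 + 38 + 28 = 2*l^3 - 8*l^2 - 22*l + 60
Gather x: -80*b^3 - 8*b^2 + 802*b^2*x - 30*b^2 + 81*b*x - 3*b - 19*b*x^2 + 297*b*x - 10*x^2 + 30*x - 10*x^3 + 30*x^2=-80*b^3 - 38*b^2 - 3*b - 10*x^3 + x^2*(20 - 19*b) + x*(802*b^2 + 378*b + 30)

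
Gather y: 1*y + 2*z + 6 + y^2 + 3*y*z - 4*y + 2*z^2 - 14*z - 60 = y^2 + y*(3*z - 3) + 2*z^2 - 12*z - 54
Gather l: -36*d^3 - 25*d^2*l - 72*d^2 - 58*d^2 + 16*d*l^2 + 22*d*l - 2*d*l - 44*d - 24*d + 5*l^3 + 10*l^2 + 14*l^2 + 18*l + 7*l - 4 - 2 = -36*d^3 - 130*d^2 - 68*d + 5*l^3 + l^2*(16*d + 24) + l*(-25*d^2 + 20*d + 25) - 6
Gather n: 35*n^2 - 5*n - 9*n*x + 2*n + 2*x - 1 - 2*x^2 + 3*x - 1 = 35*n^2 + n*(-9*x - 3) - 2*x^2 + 5*x - 2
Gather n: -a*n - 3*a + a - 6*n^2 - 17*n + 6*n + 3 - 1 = -2*a - 6*n^2 + n*(-a - 11) + 2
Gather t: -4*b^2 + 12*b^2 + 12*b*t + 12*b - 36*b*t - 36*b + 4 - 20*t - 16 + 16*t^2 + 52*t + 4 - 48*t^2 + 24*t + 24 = 8*b^2 - 24*b - 32*t^2 + t*(56 - 24*b) + 16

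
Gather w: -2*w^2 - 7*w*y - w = -2*w^2 + w*(-7*y - 1)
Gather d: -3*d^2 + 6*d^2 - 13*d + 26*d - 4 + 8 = 3*d^2 + 13*d + 4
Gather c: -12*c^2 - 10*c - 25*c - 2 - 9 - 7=-12*c^2 - 35*c - 18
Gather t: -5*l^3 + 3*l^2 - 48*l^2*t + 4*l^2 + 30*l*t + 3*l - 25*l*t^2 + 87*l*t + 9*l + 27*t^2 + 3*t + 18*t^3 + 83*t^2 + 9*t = -5*l^3 + 7*l^2 + 12*l + 18*t^3 + t^2*(110 - 25*l) + t*(-48*l^2 + 117*l + 12)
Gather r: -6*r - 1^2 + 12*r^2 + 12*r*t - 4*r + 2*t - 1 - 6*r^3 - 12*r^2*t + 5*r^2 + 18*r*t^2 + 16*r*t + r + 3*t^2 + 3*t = -6*r^3 + r^2*(17 - 12*t) + r*(18*t^2 + 28*t - 9) + 3*t^2 + 5*t - 2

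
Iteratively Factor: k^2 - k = (k)*(k - 1)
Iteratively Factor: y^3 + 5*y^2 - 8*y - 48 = (y + 4)*(y^2 + y - 12) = (y - 3)*(y + 4)*(y + 4)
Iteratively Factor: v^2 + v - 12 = (v - 3)*(v + 4)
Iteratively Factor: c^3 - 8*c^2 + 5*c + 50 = (c - 5)*(c^2 - 3*c - 10) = (c - 5)*(c + 2)*(c - 5)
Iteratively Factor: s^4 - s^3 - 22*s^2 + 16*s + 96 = (s + 2)*(s^3 - 3*s^2 - 16*s + 48) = (s + 2)*(s + 4)*(s^2 - 7*s + 12) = (s - 3)*(s + 2)*(s + 4)*(s - 4)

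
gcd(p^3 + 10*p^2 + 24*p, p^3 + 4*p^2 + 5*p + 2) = 1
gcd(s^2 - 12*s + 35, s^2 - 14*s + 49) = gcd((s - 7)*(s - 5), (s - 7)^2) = s - 7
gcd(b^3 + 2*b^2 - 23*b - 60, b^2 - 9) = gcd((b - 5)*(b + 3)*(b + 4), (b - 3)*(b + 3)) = b + 3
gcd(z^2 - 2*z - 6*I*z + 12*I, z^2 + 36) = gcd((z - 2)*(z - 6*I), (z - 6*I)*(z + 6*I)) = z - 6*I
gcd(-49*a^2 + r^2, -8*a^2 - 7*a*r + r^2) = 1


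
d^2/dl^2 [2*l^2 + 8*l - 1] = 4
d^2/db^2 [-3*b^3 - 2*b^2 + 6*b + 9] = -18*b - 4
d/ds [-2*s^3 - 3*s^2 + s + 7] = -6*s^2 - 6*s + 1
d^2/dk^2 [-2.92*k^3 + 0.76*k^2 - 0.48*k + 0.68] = 1.52 - 17.52*k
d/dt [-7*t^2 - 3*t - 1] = -14*t - 3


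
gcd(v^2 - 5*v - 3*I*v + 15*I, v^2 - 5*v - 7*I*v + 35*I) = v - 5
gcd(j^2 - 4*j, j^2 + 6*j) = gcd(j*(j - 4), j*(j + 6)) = j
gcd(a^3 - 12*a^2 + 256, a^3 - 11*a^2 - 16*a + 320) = a^2 - 16*a + 64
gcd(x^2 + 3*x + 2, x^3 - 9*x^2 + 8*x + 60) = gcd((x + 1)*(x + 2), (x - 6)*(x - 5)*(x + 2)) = x + 2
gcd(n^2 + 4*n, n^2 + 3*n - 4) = n + 4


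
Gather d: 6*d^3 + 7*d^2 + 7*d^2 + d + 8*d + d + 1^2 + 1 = 6*d^3 + 14*d^2 + 10*d + 2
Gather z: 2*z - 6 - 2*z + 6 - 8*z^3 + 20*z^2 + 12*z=-8*z^3 + 20*z^2 + 12*z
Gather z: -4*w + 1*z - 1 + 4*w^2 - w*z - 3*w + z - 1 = 4*w^2 - 7*w + z*(2 - w) - 2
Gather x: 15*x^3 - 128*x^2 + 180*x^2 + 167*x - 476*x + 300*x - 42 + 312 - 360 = 15*x^3 + 52*x^2 - 9*x - 90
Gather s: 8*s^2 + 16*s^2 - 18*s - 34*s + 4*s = 24*s^2 - 48*s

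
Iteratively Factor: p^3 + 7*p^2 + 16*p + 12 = (p + 2)*(p^2 + 5*p + 6) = (p + 2)^2*(p + 3)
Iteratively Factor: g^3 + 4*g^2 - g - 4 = (g + 4)*(g^2 - 1) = (g - 1)*(g + 4)*(g + 1)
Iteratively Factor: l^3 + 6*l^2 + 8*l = (l + 2)*(l^2 + 4*l) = (l + 2)*(l + 4)*(l)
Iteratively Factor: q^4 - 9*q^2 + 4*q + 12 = (q - 2)*(q^3 + 2*q^2 - 5*q - 6) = (q - 2)*(q + 3)*(q^2 - q - 2) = (q - 2)*(q + 1)*(q + 3)*(q - 2)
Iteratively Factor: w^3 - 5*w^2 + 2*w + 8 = (w - 4)*(w^2 - w - 2) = (w - 4)*(w - 2)*(w + 1)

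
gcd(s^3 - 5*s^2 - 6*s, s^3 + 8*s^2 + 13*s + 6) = s + 1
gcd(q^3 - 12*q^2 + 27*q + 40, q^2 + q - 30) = q - 5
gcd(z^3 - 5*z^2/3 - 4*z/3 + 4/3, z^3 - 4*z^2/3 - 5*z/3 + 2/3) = z^2 - z - 2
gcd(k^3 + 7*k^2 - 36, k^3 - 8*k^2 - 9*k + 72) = k + 3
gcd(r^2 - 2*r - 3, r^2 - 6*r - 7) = r + 1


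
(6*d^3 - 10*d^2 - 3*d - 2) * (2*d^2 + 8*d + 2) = 12*d^5 + 28*d^4 - 74*d^3 - 48*d^2 - 22*d - 4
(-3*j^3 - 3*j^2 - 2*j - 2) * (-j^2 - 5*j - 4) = 3*j^5 + 18*j^4 + 29*j^3 + 24*j^2 + 18*j + 8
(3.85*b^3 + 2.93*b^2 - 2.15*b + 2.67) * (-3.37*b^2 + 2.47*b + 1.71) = -12.9745*b^5 - 0.364599999999999*b^4 + 21.0661*b^3 - 9.2981*b^2 + 2.9184*b + 4.5657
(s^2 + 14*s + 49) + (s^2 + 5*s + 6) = 2*s^2 + 19*s + 55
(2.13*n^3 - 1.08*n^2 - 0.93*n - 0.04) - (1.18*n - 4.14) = 2.13*n^3 - 1.08*n^2 - 2.11*n + 4.1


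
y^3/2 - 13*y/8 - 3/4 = (y/2 + 1/4)*(y - 2)*(y + 3/2)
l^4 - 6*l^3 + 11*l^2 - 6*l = l*(l - 3)*(l - 2)*(l - 1)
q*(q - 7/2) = q^2 - 7*q/2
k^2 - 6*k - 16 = (k - 8)*(k + 2)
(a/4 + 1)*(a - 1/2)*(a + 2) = a^3/4 + 11*a^2/8 + 5*a/4 - 1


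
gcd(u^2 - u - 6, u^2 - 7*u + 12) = u - 3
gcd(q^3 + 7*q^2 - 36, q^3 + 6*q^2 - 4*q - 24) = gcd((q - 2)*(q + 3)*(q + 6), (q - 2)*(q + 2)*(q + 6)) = q^2 + 4*q - 12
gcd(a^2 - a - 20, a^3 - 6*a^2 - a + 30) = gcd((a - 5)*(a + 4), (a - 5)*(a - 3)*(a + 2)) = a - 5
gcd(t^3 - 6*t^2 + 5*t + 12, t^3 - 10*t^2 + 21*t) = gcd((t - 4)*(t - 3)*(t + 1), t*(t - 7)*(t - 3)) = t - 3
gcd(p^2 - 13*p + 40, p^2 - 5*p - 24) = p - 8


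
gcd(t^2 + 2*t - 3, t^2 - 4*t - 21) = t + 3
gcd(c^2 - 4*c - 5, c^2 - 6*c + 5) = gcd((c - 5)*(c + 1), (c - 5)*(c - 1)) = c - 5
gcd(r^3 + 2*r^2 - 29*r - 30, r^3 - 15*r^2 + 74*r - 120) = r - 5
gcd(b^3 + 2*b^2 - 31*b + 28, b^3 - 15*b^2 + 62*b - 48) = b - 1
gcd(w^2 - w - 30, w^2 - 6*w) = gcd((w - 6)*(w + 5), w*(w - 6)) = w - 6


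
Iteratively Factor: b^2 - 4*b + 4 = (b - 2)*(b - 2)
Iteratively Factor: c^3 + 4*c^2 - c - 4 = (c + 4)*(c^2 - 1) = (c + 1)*(c + 4)*(c - 1)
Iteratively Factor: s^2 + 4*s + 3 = (s + 1)*(s + 3)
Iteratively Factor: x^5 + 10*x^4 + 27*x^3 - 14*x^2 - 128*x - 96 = (x + 1)*(x^4 + 9*x^3 + 18*x^2 - 32*x - 96) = (x + 1)*(x + 3)*(x^3 + 6*x^2 - 32) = (x + 1)*(x + 3)*(x + 4)*(x^2 + 2*x - 8) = (x - 2)*(x + 1)*(x + 3)*(x + 4)*(x + 4)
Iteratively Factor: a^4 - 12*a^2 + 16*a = (a)*(a^3 - 12*a + 16) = a*(a - 2)*(a^2 + 2*a - 8) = a*(a - 2)^2*(a + 4)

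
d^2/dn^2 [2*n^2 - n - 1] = 4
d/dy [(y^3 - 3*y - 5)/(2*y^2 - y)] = (2*y^4 - 2*y^3 + 6*y^2 + 20*y - 5)/(y^2*(4*y^2 - 4*y + 1))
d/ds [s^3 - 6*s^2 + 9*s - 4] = 3*s^2 - 12*s + 9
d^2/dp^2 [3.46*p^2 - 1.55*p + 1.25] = 6.92000000000000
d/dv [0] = 0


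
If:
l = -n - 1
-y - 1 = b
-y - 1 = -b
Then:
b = 0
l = -n - 1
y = -1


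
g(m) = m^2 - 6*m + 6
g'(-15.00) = -36.00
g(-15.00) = 321.00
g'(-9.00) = -24.00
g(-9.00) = 141.00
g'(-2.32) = -10.64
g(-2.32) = 25.30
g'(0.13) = -5.74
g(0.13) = 5.24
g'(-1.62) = -9.24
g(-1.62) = 18.34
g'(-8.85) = -23.70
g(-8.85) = 137.42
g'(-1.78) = -9.56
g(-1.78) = 19.85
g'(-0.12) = -6.24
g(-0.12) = 6.73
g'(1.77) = -2.46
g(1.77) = -1.49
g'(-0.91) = -7.82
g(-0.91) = 12.29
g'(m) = 2*m - 6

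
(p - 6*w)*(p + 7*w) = p^2 + p*w - 42*w^2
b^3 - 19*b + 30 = (b - 3)*(b - 2)*(b + 5)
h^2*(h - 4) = h^3 - 4*h^2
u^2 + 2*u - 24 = (u - 4)*(u + 6)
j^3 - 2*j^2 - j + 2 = (j - 2)*(j - 1)*(j + 1)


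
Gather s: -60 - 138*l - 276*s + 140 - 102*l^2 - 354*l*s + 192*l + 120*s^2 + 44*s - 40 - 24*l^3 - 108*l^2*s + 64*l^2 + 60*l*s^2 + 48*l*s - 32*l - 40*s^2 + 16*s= -24*l^3 - 38*l^2 + 22*l + s^2*(60*l + 80) + s*(-108*l^2 - 306*l - 216) + 40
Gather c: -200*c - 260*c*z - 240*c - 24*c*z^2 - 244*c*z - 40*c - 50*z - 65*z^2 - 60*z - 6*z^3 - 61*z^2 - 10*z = c*(-24*z^2 - 504*z - 480) - 6*z^3 - 126*z^2 - 120*z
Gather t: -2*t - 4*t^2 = -4*t^2 - 2*t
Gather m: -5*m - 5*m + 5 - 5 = -10*m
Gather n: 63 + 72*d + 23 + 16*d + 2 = 88*d + 88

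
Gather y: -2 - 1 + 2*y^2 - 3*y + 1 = 2*y^2 - 3*y - 2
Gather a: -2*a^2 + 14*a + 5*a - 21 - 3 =-2*a^2 + 19*a - 24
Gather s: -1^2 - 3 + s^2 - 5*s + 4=s^2 - 5*s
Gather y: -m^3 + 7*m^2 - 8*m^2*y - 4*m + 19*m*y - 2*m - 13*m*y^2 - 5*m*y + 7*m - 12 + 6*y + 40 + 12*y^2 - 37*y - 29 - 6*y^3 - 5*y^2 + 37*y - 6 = -m^3 + 7*m^2 + m - 6*y^3 + y^2*(7 - 13*m) + y*(-8*m^2 + 14*m + 6) - 7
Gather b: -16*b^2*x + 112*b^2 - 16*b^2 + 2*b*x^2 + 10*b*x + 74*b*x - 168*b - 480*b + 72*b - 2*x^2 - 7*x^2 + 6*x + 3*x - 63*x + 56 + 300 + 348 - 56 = b^2*(96 - 16*x) + b*(2*x^2 + 84*x - 576) - 9*x^2 - 54*x + 648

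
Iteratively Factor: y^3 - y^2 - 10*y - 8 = (y + 2)*(y^2 - 3*y - 4) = (y + 1)*(y + 2)*(y - 4)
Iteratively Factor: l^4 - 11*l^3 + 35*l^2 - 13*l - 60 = (l - 5)*(l^3 - 6*l^2 + 5*l + 12) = (l - 5)*(l + 1)*(l^2 - 7*l + 12) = (l - 5)*(l - 3)*(l + 1)*(l - 4)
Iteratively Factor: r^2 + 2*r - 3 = (r + 3)*(r - 1)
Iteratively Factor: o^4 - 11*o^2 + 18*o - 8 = (o - 1)*(o^3 + o^2 - 10*o + 8) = (o - 1)*(o + 4)*(o^2 - 3*o + 2) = (o - 1)^2*(o + 4)*(o - 2)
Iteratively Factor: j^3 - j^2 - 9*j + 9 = (j - 3)*(j^2 + 2*j - 3) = (j - 3)*(j + 3)*(j - 1)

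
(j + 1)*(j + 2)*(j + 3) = j^3 + 6*j^2 + 11*j + 6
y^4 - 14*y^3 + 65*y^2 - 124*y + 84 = (y - 7)*(y - 3)*(y - 2)^2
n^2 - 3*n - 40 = (n - 8)*(n + 5)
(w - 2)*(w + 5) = w^2 + 3*w - 10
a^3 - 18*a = a*(a - 3*sqrt(2))*(a + 3*sqrt(2))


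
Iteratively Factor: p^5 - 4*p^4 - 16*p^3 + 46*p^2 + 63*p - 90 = (p - 1)*(p^4 - 3*p^3 - 19*p^2 + 27*p + 90) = (p - 3)*(p - 1)*(p^3 - 19*p - 30) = (p - 3)*(p - 1)*(p + 3)*(p^2 - 3*p - 10) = (p - 5)*(p - 3)*(p - 1)*(p + 3)*(p + 2)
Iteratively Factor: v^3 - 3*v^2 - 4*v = (v + 1)*(v^2 - 4*v) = (v - 4)*(v + 1)*(v)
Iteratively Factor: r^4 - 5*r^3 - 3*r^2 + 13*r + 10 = (r + 1)*(r^3 - 6*r^2 + 3*r + 10) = (r + 1)^2*(r^2 - 7*r + 10) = (r - 5)*(r + 1)^2*(r - 2)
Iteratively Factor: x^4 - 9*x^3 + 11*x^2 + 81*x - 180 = (x - 5)*(x^3 - 4*x^2 - 9*x + 36) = (x - 5)*(x - 3)*(x^2 - x - 12) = (x - 5)*(x - 4)*(x - 3)*(x + 3)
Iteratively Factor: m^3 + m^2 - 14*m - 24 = (m + 3)*(m^2 - 2*m - 8) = (m - 4)*(m + 3)*(m + 2)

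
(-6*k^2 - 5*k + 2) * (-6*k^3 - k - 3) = 36*k^5 + 30*k^4 - 6*k^3 + 23*k^2 + 13*k - 6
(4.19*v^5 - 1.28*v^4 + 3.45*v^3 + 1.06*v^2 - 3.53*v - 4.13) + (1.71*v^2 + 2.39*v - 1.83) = 4.19*v^5 - 1.28*v^4 + 3.45*v^3 + 2.77*v^2 - 1.14*v - 5.96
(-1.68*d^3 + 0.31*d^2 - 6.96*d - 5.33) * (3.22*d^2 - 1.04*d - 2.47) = -5.4096*d^5 + 2.7454*d^4 - 18.584*d^3 - 10.6899*d^2 + 22.7344*d + 13.1651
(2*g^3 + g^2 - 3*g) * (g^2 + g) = 2*g^5 + 3*g^4 - 2*g^3 - 3*g^2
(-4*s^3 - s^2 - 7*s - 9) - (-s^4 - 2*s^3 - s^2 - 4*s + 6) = s^4 - 2*s^3 - 3*s - 15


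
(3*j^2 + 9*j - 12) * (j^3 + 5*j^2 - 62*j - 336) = 3*j^5 + 24*j^4 - 153*j^3 - 1626*j^2 - 2280*j + 4032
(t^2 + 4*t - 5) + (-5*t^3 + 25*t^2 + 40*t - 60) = -5*t^3 + 26*t^2 + 44*t - 65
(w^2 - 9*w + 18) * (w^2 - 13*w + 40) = w^4 - 22*w^3 + 175*w^2 - 594*w + 720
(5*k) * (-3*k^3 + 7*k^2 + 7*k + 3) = -15*k^4 + 35*k^3 + 35*k^2 + 15*k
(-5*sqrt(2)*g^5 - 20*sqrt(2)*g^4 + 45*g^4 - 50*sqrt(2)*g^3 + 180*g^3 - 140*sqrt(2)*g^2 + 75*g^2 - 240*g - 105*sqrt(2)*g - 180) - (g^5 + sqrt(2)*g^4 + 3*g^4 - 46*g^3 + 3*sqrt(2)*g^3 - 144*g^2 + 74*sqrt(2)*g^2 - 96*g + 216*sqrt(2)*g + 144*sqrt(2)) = -5*sqrt(2)*g^5 - g^5 - 21*sqrt(2)*g^4 + 42*g^4 - 53*sqrt(2)*g^3 + 226*g^3 - 214*sqrt(2)*g^2 + 219*g^2 - 321*sqrt(2)*g - 144*g - 144*sqrt(2) - 180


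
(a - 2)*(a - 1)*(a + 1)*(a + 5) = a^4 + 3*a^3 - 11*a^2 - 3*a + 10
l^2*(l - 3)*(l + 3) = l^4 - 9*l^2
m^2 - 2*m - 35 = (m - 7)*(m + 5)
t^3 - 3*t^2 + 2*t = t*(t - 2)*(t - 1)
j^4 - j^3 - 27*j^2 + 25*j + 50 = (j - 5)*(j - 2)*(j + 1)*(j + 5)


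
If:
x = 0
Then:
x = 0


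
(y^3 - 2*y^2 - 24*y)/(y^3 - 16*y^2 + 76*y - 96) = y*(y + 4)/(y^2 - 10*y + 16)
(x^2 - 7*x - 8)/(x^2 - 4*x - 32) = (x + 1)/(x + 4)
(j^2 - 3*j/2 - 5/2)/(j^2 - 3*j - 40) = (-2*j^2 + 3*j + 5)/(2*(-j^2 + 3*j + 40))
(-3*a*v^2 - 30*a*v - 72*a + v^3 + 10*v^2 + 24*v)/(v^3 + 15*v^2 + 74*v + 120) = (-3*a + v)/(v + 5)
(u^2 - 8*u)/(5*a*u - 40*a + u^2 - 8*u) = u/(5*a + u)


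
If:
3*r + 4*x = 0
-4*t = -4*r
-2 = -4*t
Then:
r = 1/2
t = 1/2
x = -3/8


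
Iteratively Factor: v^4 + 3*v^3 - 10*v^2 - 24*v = (v - 3)*(v^3 + 6*v^2 + 8*v) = (v - 3)*(v + 4)*(v^2 + 2*v) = (v - 3)*(v + 2)*(v + 4)*(v)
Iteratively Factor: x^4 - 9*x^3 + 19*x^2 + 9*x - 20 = (x - 1)*(x^3 - 8*x^2 + 11*x + 20) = (x - 4)*(x - 1)*(x^2 - 4*x - 5) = (x - 4)*(x - 1)*(x + 1)*(x - 5)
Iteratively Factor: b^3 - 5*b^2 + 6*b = (b - 3)*(b^2 - 2*b) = b*(b - 3)*(b - 2)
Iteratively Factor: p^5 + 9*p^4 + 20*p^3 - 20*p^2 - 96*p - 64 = (p - 2)*(p^4 + 11*p^3 + 42*p^2 + 64*p + 32) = (p - 2)*(p + 2)*(p^3 + 9*p^2 + 24*p + 16) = (p - 2)*(p + 1)*(p + 2)*(p^2 + 8*p + 16) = (p - 2)*(p + 1)*(p + 2)*(p + 4)*(p + 4)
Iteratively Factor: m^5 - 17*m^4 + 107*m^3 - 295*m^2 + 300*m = (m - 5)*(m^4 - 12*m^3 + 47*m^2 - 60*m) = (m - 5)^2*(m^3 - 7*m^2 + 12*m) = m*(m - 5)^2*(m^2 - 7*m + 12) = m*(m - 5)^2*(m - 3)*(m - 4)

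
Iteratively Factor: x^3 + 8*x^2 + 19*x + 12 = (x + 4)*(x^2 + 4*x + 3) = (x + 3)*(x + 4)*(x + 1)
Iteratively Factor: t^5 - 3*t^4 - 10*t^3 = (t)*(t^4 - 3*t^3 - 10*t^2) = t*(t + 2)*(t^3 - 5*t^2) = t^2*(t + 2)*(t^2 - 5*t) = t^3*(t + 2)*(t - 5)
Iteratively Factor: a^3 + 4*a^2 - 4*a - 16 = (a + 2)*(a^2 + 2*a - 8) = (a - 2)*(a + 2)*(a + 4)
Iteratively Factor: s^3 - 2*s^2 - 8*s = (s - 4)*(s^2 + 2*s) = s*(s - 4)*(s + 2)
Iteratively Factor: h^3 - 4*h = (h + 2)*(h^2 - 2*h) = h*(h + 2)*(h - 2)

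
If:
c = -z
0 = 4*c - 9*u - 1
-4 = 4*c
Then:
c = -1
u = -5/9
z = 1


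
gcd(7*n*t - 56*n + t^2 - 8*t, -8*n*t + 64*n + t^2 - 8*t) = t - 8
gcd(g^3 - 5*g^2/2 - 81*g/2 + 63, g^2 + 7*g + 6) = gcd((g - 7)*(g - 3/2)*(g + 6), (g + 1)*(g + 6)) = g + 6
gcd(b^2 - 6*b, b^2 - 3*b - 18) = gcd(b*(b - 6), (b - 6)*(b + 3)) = b - 6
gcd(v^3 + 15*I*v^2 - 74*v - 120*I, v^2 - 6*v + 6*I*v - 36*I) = v + 6*I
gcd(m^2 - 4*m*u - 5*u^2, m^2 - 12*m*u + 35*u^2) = -m + 5*u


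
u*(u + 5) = u^2 + 5*u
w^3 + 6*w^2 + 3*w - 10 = (w - 1)*(w + 2)*(w + 5)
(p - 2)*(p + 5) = p^2 + 3*p - 10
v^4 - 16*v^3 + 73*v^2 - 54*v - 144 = (v - 8)*(v - 6)*(v - 3)*(v + 1)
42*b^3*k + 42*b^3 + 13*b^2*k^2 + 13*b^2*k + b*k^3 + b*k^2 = (6*b + k)*(7*b + k)*(b*k + b)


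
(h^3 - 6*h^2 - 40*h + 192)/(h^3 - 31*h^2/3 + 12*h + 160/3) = 3*(h + 6)/(3*h + 5)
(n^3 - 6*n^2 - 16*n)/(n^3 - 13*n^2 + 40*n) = (n + 2)/(n - 5)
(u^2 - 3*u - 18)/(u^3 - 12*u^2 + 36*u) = (u + 3)/(u*(u - 6))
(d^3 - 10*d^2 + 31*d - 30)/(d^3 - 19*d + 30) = (d - 5)/(d + 5)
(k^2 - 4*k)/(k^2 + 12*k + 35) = k*(k - 4)/(k^2 + 12*k + 35)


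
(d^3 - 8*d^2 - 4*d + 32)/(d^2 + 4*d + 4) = (d^2 - 10*d + 16)/(d + 2)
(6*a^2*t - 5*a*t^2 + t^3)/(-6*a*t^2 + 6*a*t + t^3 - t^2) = (-6*a^2 + 5*a*t - t^2)/(6*a*t - 6*a - t^2 + t)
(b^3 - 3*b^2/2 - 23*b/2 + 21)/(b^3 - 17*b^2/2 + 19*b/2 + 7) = (2*b^2 + b - 21)/(2*b^2 - 13*b - 7)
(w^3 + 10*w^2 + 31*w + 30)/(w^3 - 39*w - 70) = (w + 3)/(w - 7)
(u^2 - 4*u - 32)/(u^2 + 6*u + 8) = (u - 8)/(u + 2)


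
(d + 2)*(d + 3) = d^2 + 5*d + 6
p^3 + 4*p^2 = p^2*(p + 4)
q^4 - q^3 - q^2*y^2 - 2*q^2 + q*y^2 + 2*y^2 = (q - 2)*(q + 1)*(q - y)*(q + y)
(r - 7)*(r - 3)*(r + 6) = r^3 - 4*r^2 - 39*r + 126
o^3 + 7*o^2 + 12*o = o*(o + 3)*(o + 4)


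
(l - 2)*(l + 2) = l^2 - 4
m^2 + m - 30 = (m - 5)*(m + 6)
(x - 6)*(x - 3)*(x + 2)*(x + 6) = x^4 - x^3 - 42*x^2 + 36*x + 216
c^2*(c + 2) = c^3 + 2*c^2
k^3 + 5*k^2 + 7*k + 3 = (k + 1)^2*(k + 3)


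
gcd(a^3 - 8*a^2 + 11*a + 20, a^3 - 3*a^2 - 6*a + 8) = a - 4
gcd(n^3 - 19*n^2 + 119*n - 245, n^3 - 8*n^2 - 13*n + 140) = n^2 - 12*n + 35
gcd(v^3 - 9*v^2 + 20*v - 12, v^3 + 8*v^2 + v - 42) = v - 2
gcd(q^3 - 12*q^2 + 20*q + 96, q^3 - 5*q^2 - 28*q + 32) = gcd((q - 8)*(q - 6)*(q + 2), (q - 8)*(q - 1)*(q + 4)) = q - 8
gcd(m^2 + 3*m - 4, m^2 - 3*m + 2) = m - 1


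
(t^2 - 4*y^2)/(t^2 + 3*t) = (t^2 - 4*y^2)/(t*(t + 3))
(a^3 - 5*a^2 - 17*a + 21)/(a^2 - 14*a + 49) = (a^2 + 2*a - 3)/(a - 7)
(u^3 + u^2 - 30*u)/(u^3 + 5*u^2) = (u^2 + u - 30)/(u*(u + 5))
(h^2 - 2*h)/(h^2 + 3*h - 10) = h/(h + 5)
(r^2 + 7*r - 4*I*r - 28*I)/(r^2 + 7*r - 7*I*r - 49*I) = (r - 4*I)/(r - 7*I)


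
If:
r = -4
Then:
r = -4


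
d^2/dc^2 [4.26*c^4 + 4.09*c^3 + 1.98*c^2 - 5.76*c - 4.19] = 51.12*c^2 + 24.54*c + 3.96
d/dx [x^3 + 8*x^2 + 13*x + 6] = 3*x^2 + 16*x + 13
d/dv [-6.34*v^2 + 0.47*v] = 0.47 - 12.68*v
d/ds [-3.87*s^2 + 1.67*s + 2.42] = 1.67 - 7.74*s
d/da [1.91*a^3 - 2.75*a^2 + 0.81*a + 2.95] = 5.73*a^2 - 5.5*a + 0.81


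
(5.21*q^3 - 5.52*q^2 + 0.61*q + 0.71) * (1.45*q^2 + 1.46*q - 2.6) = 7.5545*q^5 - 0.3974*q^4 - 20.7207*q^3 + 16.2721*q^2 - 0.5494*q - 1.846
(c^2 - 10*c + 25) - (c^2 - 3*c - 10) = 35 - 7*c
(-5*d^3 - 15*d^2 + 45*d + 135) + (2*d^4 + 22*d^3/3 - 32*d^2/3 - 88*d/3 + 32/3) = 2*d^4 + 7*d^3/3 - 77*d^2/3 + 47*d/3 + 437/3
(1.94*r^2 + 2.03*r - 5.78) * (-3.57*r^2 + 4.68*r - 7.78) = -6.9258*r^4 + 1.8321*r^3 + 15.0418*r^2 - 42.8438*r + 44.9684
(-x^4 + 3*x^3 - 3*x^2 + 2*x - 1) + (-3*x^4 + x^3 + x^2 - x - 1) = -4*x^4 + 4*x^3 - 2*x^2 + x - 2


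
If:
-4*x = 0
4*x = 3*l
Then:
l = 0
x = 0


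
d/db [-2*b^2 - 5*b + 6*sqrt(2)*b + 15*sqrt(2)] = -4*b - 5 + 6*sqrt(2)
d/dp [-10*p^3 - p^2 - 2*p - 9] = -30*p^2 - 2*p - 2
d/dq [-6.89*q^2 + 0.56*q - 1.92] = 0.56 - 13.78*q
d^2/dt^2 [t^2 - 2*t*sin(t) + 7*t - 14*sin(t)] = 2*t*sin(t) + 14*sin(t) - 4*cos(t) + 2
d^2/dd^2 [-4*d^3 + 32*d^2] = 64 - 24*d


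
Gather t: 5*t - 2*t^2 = -2*t^2 + 5*t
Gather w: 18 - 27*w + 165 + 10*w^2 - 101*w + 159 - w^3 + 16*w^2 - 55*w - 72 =-w^3 + 26*w^2 - 183*w + 270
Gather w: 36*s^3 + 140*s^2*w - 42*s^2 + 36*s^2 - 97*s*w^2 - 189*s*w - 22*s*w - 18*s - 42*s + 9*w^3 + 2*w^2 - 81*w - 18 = 36*s^3 - 6*s^2 - 60*s + 9*w^3 + w^2*(2 - 97*s) + w*(140*s^2 - 211*s - 81) - 18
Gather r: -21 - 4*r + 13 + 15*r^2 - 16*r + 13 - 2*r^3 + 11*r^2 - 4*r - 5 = -2*r^3 + 26*r^2 - 24*r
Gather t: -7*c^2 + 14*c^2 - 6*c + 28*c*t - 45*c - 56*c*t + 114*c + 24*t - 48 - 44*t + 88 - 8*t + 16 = 7*c^2 + 63*c + t*(-28*c - 28) + 56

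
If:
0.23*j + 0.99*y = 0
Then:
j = -4.30434782608696*y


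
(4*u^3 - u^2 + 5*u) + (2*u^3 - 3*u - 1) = 6*u^3 - u^2 + 2*u - 1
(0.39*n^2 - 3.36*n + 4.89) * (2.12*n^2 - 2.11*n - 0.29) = 0.8268*n^4 - 7.9461*n^3 + 17.3433*n^2 - 9.3435*n - 1.4181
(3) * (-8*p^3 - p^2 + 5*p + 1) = -24*p^3 - 3*p^2 + 15*p + 3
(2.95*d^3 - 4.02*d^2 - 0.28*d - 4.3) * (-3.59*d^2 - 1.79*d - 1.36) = -10.5905*d^5 + 9.1513*d^4 + 4.189*d^3 + 21.4054*d^2 + 8.0778*d + 5.848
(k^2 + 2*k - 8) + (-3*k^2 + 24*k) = -2*k^2 + 26*k - 8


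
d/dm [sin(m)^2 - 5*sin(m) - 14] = (2*sin(m) - 5)*cos(m)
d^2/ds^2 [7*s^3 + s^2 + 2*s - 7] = 42*s + 2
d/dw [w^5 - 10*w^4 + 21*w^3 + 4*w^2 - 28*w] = 5*w^4 - 40*w^3 + 63*w^2 + 8*w - 28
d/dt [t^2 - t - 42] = 2*t - 1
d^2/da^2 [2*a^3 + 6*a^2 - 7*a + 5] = 12*a + 12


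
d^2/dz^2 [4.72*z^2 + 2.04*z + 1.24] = 9.44000000000000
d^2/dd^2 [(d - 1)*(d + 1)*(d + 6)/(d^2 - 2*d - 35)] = 4*(25*d^3 + 411*d^2 + 1803*d + 3593)/(d^6 - 6*d^5 - 93*d^4 + 412*d^3 + 3255*d^2 - 7350*d - 42875)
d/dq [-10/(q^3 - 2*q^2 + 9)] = 10*q*(3*q - 4)/(q^3 - 2*q^2 + 9)^2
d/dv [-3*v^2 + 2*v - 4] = 2 - 6*v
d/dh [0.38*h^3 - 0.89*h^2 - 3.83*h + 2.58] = 1.14*h^2 - 1.78*h - 3.83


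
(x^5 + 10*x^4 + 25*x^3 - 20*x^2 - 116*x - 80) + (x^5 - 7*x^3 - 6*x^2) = 2*x^5 + 10*x^4 + 18*x^3 - 26*x^2 - 116*x - 80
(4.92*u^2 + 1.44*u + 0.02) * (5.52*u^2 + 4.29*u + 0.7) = 27.1584*u^4 + 29.0556*u^3 + 9.732*u^2 + 1.0938*u + 0.014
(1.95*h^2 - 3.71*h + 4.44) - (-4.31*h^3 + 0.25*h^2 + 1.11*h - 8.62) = 4.31*h^3 + 1.7*h^2 - 4.82*h + 13.06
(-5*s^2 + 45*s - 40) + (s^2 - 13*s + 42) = -4*s^2 + 32*s + 2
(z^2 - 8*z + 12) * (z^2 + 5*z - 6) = z^4 - 3*z^3 - 34*z^2 + 108*z - 72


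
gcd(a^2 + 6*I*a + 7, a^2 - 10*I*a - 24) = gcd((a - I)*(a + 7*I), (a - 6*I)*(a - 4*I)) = 1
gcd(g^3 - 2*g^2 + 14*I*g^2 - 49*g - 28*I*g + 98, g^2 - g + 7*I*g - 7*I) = g + 7*I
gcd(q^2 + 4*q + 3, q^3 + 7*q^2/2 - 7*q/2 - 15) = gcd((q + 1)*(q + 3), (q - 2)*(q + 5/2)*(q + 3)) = q + 3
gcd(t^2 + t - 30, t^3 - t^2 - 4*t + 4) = 1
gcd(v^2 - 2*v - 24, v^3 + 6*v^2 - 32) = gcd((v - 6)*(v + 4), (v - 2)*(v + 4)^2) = v + 4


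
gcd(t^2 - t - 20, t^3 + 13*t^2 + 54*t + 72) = t + 4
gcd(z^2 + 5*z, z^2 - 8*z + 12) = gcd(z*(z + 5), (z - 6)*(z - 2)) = 1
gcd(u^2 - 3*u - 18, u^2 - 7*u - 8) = 1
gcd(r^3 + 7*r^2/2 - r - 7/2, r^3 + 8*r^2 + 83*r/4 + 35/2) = r + 7/2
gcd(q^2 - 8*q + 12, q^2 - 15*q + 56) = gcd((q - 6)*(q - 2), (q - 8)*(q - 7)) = 1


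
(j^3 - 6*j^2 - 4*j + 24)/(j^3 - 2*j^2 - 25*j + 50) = (j^2 - 4*j - 12)/(j^2 - 25)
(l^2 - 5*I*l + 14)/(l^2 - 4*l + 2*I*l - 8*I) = (l - 7*I)/(l - 4)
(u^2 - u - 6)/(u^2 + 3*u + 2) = (u - 3)/(u + 1)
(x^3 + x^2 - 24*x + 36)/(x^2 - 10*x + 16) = (x^2 + 3*x - 18)/(x - 8)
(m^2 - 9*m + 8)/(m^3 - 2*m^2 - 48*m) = (m - 1)/(m*(m + 6))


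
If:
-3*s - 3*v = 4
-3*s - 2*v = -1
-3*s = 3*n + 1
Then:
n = -4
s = 11/3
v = -5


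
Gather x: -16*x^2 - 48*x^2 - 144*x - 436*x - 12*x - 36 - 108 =-64*x^2 - 592*x - 144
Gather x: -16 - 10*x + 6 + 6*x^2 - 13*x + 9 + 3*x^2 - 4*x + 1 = 9*x^2 - 27*x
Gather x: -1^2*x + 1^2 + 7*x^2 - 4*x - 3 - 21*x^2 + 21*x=-14*x^2 + 16*x - 2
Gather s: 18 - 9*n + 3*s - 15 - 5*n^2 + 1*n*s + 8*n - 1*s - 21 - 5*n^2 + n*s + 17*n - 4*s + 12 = -10*n^2 + 16*n + s*(2*n - 2) - 6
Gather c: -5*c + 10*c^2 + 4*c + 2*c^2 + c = 12*c^2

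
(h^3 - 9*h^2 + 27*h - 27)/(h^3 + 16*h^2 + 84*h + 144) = (h^3 - 9*h^2 + 27*h - 27)/(h^3 + 16*h^2 + 84*h + 144)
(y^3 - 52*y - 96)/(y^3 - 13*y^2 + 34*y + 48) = (y^2 + 8*y + 12)/(y^2 - 5*y - 6)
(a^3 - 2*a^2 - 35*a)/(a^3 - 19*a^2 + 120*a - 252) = a*(a + 5)/(a^2 - 12*a + 36)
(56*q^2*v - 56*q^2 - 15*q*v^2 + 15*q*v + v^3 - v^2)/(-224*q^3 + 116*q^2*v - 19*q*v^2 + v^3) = (1 - v)/(4*q - v)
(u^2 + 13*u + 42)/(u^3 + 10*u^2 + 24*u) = (u + 7)/(u*(u + 4))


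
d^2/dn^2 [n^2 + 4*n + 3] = 2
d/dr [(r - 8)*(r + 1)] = 2*r - 7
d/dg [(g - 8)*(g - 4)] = 2*g - 12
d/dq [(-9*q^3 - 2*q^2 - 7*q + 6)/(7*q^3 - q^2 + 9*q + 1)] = (23*q^4 - 64*q^3 - 178*q^2 + 8*q - 61)/(49*q^6 - 14*q^5 + 127*q^4 - 4*q^3 + 79*q^2 + 18*q + 1)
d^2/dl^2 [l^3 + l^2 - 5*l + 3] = 6*l + 2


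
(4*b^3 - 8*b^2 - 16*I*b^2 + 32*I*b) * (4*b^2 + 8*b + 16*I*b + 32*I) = 16*b^5 + 192*b^3 - 1024*b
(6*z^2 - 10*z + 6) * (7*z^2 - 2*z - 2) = 42*z^4 - 82*z^3 + 50*z^2 + 8*z - 12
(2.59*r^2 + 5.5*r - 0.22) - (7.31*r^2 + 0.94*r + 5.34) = -4.72*r^2 + 4.56*r - 5.56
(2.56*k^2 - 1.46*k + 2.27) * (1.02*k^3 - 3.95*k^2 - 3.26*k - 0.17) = 2.6112*k^5 - 11.6012*k^4 - 0.263199999999999*k^3 - 4.6421*k^2 - 7.152*k - 0.3859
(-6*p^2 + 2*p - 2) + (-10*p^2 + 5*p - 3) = -16*p^2 + 7*p - 5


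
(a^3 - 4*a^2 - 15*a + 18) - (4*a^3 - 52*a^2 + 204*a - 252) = -3*a^3 + 48*a^2 - 219*a + 270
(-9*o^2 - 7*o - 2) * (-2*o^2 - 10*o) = 18*o^4 + 104*o^3 + 74*o^2 + 20*o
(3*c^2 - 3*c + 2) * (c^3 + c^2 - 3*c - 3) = 3*c^5 - 10*c^3 + 2*c^2 + 3*c - 6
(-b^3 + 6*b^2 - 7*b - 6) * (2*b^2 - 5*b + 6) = -2*b^5 + 17*b^4 - 50*b^3 + 59*b^2 - 12*b - 36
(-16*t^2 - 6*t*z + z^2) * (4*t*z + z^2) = -64*t^3*z - 40*t^2*z^2 - 2*t*z^3 + z^4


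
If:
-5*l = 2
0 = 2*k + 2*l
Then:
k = 2/5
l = -2/5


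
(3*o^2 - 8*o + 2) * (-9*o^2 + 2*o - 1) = -27*o^4 + 78*o^3 - 37*o^2 + 12*o - 2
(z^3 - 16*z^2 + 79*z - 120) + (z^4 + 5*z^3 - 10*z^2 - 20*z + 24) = z^4 + 6*z^3 - 26*z^2 + 59*z - 96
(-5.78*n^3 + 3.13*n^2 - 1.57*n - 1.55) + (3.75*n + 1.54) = -5.78*n^3 + 3.13*n^2 + 2.18*n - 0.01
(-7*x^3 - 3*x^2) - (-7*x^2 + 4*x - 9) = -7*x^3 + 4*x^2 - 4*x + 9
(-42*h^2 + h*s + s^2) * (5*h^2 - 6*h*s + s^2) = -210*h^4 + 257*h^3*s - 43*h^2*s^2 - 5*h*s^3 + s^4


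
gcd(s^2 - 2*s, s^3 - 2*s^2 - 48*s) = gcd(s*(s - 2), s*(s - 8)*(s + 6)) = s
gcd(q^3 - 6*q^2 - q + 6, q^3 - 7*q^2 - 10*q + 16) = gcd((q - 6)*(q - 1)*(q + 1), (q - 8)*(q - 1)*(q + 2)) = q - 1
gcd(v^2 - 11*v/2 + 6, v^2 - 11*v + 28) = v - 4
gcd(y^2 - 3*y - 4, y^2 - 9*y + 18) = 1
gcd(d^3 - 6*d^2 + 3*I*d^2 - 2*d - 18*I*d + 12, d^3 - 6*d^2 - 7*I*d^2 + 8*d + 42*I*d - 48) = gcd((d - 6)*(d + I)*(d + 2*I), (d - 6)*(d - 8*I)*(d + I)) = d^2 + d*(-6 + I) - 6*I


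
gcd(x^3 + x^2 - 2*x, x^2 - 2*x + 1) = x - 1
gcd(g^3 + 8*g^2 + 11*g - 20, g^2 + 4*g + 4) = 1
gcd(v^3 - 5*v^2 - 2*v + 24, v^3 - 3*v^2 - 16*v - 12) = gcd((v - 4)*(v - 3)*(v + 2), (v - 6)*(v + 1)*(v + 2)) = v + 2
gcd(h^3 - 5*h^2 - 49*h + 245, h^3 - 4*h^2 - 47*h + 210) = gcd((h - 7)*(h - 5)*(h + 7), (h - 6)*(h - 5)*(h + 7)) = h^2 + 2*h - 35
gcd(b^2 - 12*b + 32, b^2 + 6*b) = 1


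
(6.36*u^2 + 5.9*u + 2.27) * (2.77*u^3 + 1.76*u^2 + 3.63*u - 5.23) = 17.6172*u^5 + 27.5366*u^4 + 39.7587*u^3 - 7.8506*u^2 - 22.6169*u - 11.8721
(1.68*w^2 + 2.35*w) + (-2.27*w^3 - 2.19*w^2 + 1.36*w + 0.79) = -2.27*w^3 - 0.51*w^2 + 3.71*w + 0.79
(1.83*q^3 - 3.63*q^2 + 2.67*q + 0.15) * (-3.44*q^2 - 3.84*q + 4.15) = -6.2952*q^5 + 5.46*q^4 + 12.3489*q^3 - 25.8333*q^2 + 10.5045*q + 0.6225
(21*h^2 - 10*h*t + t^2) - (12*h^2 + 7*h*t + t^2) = 9*h^2 - 17*h*t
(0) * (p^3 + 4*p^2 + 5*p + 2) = 0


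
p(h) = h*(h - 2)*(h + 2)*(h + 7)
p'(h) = h*(h - 2)*(h + 2) + h*(h - 2)*(h + 7) + h*(h + 2)*(h + 7) + (h - 2)*(h + 2)*(h + 7) = 4*h^3 + 21*h^2 - 8*h - 28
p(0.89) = -22.53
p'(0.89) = -15.67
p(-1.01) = 18.03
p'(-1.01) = -2.62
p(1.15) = -25.09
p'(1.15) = -3.34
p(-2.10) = -4.22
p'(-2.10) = 44.37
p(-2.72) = -39.56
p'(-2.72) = 68.63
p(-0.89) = 17.44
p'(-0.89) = -7.07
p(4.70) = 994.77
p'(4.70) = 813.58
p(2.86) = 117.86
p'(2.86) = 214.47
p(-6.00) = -192.00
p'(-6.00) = -88.00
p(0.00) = 0.00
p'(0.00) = -28.00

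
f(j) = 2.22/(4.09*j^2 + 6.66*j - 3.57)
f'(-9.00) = 0.00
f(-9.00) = 0.01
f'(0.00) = -1.16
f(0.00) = -0.62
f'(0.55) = -14.00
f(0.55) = 1.67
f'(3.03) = -0.02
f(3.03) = 0.04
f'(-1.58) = 0.92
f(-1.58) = -0.57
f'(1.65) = -0.13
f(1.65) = 0.12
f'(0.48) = -72.56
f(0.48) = 3.90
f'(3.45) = -0.02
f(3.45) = 0.03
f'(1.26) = -0.29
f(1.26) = 0.20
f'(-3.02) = 0.22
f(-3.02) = 0.16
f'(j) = 2.22*(-8.18*j - 6.66)/(4.09*j^2 + 6.66*j - 3.57)^2 = (-18.1596*j - 14.7852)/(4.09*j^2 + 6.66*j - 3.57)^2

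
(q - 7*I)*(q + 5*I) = q^2 - 2*I*q + 35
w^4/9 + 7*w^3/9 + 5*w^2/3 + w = w*(w/3 + 1/3)*(w/3 + 1)*(w + 3)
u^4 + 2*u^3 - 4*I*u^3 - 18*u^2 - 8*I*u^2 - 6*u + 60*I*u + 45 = (u - 3)*(u + 5)*(u - 3*I)*(u - I)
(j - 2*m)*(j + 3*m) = j^2 + j*m - 6*m^2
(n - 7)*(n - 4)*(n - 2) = n^3 - 13*n^2 + 50*n - 56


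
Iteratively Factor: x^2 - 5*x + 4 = (x - 1)*(x - 4)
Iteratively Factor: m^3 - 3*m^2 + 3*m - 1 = (m - 1)*(m^2 - 2*m + 1) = (m - 1)^2*(m - 1)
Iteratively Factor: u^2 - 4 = (u - 2)*(u + 2)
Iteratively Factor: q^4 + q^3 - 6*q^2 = (q - 2)*(q^3 + 3*q^2) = q*(q - 2)*(q^2 + 3*q) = q^2*(q - 2)*(q + 3)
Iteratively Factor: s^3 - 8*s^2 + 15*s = (s - 3)*(s^2 - 5*s) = (s - 5)*(s - 3)*(s)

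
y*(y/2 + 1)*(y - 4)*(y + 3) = y^4/2 + y^3/2 - 7*y^2 - 12*y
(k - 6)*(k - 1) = k^2 - 7*k + 6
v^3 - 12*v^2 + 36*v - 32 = (v - 8)*(v - 2)^2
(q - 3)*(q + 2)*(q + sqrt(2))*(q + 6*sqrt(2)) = q^4 - q^3 + 7*sqrt(2)*q^3 - 7*sqrt(2)*q^2 + 6*q^2 - 42*sqrt(2)*q - 12*q - 72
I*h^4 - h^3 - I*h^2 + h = h*(h - 1)*(h + I)*(I*h + I)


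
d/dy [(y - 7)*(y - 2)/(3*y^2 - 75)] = (3*y^2 - 26*y + 75)/(y^4 - 50*y^2 + 625)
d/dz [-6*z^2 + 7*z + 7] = 7 - 12*z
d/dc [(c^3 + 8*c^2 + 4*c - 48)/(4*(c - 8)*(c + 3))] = (c^4 - 10*c^3 - 116*c^2 - 288*c - 336)/(4*(c^4 - 10*c^3 - 23*c^2 + 240*c + 576))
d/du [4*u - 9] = 4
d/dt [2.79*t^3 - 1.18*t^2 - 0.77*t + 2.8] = 8.37*t^2 - 2.36*t - 0.77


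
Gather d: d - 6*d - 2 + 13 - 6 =5 - 5*d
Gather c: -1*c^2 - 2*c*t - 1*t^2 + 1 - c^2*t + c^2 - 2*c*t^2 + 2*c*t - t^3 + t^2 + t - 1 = -c^2*t - 2*c*t^2 - t^3 + t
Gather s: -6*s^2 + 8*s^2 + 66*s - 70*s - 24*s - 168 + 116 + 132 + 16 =2*s^2 - 28*s + 96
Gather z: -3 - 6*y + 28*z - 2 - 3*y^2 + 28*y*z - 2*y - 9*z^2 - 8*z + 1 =-3*y^2 - 8*y - 9*z^2 + z*(28*y + 20) - 4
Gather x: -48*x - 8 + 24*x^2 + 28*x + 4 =24*x^2 - 20*x - 4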